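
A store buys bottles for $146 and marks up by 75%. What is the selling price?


Calculate the markup amount:
75% of $146 = $109.50
Add to cost:
$146 + $109.50 = $255.50

$255.50


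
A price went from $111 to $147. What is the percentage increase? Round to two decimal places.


Find the absolute change:
|147 - 111| = 36
Divide by original and multiply by 100:
36 / 111 x 100 = 32.4324...% ≈ 32.43%

32.43%


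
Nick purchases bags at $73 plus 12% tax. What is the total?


Calculate the tax:
12% of $73 = $8.76
Add tax to price:
$73 + $8.76 = $81.76

$81.76


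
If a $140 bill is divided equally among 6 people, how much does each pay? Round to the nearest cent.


Total bill: $140
Number of people: 6
Each pays: $140 / 6 = $23.3333... ≈ $23.33

$23.33


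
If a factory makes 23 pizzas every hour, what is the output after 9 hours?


Production rate: 23 pizzas per hour
Time: 9 hours
Total: 23 x 9 = 207 pizzas

207 pizzas


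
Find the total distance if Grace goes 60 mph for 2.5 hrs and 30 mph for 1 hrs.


Leg 1 distance:
60 x 2.5 = 150 miles
Leg 2 distance:
30 x 1 = 30 miles
Total distance:
150 + 30 = 180 miles

180 miles


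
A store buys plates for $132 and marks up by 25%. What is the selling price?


Calculate the markup amount:
25% of $132 = $33
Add to cost:
$132 + $33 = $165

$165


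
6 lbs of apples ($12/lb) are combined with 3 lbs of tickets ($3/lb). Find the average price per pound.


Cost of apples:
6 x $12 = $72
Cost of tickets:
3 x $3 = $9
Total cost: $72 + $9 = $81
Total weight: 9 lbs
Average: $81 / 9 = $9/lb

$9/lb


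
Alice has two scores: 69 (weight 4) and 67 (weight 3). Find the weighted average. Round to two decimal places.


Weighted sum:
4 x 69 + 3 x 67 = 477
Total weight:
4 + 3 = 7
Weighted average:
477 / 7 = 68.1428... ≈ 68.14

68.14


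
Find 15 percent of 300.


Convert percentage to decimal:
15% = 0.15
Multiply:
300 x 0.15 = 45

45


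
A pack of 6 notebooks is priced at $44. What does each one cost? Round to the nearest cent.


Total cost: $44
Number of items: 6
Unit price: $44 / 6 = $7.3333... ≈ $7.33

$7.33


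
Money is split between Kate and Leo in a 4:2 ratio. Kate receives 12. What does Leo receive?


Find the multiplier:
12 / 4 = 3
Apply to Leo's share:
2 x 3 = 6

6


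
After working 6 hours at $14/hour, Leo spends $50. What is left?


Calculate earnings:
6 x $14 = $84
Subtract spending:
$84 - $50 = $34

$34


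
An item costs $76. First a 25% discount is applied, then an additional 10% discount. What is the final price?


First discount:
25% of $76 = $19
Price after first discount:
$76 - $19 = $57
Second discount:
10% of $57 = $5.70
Final price:
$57 - $5.70 = $51.30

$51.30


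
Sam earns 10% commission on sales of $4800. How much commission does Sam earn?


Convert rate to decimal:
10% = 0.1
Multiply by sales:
$4800 x 0.1 = $480

$480


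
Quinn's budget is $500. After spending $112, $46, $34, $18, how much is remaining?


Add up expenses:
$112 + $46 + $34 + $18 = $210
Subtract from budget:
$500 - $210 = $290

$290


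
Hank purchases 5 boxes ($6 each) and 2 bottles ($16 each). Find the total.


Cost of boxes:
5 x $6 = $30
Cost of bottles:
2 x $16 = $32
Add both:
$30 + $32 = $62

$62


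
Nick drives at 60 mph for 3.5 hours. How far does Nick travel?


Use the formula: distance = speed x time
Speed = 60 mph, Time = 3.5 hours
60 x 3.5 = 210 miles

210 miles


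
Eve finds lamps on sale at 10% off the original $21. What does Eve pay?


Calculate the discount amount:
10% of $21 = $2.10
Subtract from original:
$21 - $2.10 = $18.90

$18.90


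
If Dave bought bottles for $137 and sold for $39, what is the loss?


Selling price = $39
Cost price = $137
Loss = cost price - selling price:
Loss = $137 - $39 = $98

$98


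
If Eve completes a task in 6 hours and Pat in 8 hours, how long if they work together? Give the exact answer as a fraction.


Eve's rate: 1/6 of the job per hour
Pat's rate: 1/8 of the job per hour
Combined rate: 1/6 + 1/8 = 7/24 per hour
Time = 1 / (7/24) = 24/7 hours (≈ 3.43 hours)

24/7 hours


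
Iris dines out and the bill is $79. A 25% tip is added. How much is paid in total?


Calculate the tip:
25% of $79 = $19.75
Add tip to meal cost:
$79 + $19.75 = $98.75

$98.75


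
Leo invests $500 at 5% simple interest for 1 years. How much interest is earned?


Use the formula I = P x R x T / 100
P x R x T = 500 x 5 x 1 = 2500
I = 2500 / 100 = $25

$25


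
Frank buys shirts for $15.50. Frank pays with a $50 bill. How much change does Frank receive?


Start with the amount paid:
$50
Subtract the price:
$50 - $15.50 = $34.50

$34.50


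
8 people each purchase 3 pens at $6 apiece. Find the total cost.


Cost per person:
3 x $6 = $18
Group total:
8 x $18 = $144

$144


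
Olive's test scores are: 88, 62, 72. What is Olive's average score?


Add the scores:
88 + 62 + 72 = 222
Divide by the number of tests:
222 / 3 = 74

74


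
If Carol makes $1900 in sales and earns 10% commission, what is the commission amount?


Convert rate to decimal:
10% = 0.1
Multiply by sales:
$1900 x 0.1 = $190

$190


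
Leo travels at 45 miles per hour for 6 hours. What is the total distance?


Use the formula: distance = speed x time
Speed = 45 mph, Time = 6 hours
45 x 6 = 270 miles

270 miles


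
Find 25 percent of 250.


Convert percentage to decimal:
25% = 0.25
Multiply:
250 x 0.25 = 62.5

62.5


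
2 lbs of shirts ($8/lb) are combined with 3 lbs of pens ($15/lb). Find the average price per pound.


Cost of shirts:
2 x $8 = $16
Cost of pens:
3 x $15 = $45
Total cost: $16 + $45 = $61
Total weight: 5 lbs
Average: $61 / 5 = $12.20/lb

$12.20/lb


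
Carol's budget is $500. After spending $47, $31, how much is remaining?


Add up expenses:
$47 + $31 = $78
Subtract from budget:
$500 - $78 = $422

$422


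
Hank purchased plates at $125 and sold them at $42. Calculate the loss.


Selling price = $42
Cost price = $125
Loss = cost price - selling price:
Loss = $125 - $42 = $83

$83


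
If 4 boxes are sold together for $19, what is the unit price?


Total cost: $19
Number of items: 4
Unit price: $19 / 4 = $4.75

$4.75


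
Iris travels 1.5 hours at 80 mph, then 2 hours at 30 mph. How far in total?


Leg 1 distance:
80 x 1.5 = 120 miles
Leg 2 distance:
30 x 2 = 60 miles
Total distance:
120 + 60 = 180 miles

180 miles


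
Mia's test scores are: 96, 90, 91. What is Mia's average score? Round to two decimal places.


Add the scores:
96 + 90 + 91 = 277
Divide by the number of tests:
277 / 3 = 92.3333... ≈ 92.33

92.33


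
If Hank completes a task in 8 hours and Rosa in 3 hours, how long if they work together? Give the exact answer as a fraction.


Hank's rate: 1/8 of the job per hour
Rosa's rate: 1/3 of the job per hour
Combined rate: 1/8 + 1/3 = 11/24 per hour
Time = 1 / (11/24) = 24/11 hours (≈ 2.18 hours)

24/11 hours


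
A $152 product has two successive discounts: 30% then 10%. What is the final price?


First discount:
30% of $152 = $45.60
Price after first discount:
$152 - $45.60 = $106.40
Second discount:
10% of $106.40 = $10.64
Final price:
$106.40 - $10.64 = $95.76

$95.76


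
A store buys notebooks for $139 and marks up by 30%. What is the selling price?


Calculate the markup amount:
30% of $139 = $41.70
Add to cost:
$139 + $41.70 = $180.70

$180.70


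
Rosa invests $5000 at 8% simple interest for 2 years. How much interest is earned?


Use the formula I = P x R x T / 100
P x R x T = 5000 x 8 x 2 = 80000
I = 80000 / 100 = $800

$800


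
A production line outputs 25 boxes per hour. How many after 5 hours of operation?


Production rate: 25 boxes per hour
Time: 5 hours
Total: 25 x 5 = 125 boxes

125 boxes


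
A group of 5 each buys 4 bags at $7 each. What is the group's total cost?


Cost per person:
4 x $7 = $28
Group total:
5 x $28 = $140

$140


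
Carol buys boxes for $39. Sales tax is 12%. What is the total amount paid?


Calculate the tax:
12% of $39 = $4.68
Add tax to price:
$39 + $4.68 = $43.68

$43.68


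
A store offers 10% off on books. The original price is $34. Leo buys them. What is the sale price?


Calculate the discount amount:
10% of $34 = $3.40
Subtract from original:
$34 - $3.40 = $30.60

$30.60


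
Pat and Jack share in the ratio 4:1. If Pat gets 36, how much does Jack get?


Find the multiplier:
36 / 4 = 9
Apply to Jack's share:
1 x 9 = 9

9


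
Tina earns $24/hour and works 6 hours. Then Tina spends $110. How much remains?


Calculate earnings:
6 x $24 = $144
Subtract spending:
$144 - $110 = $34

$34


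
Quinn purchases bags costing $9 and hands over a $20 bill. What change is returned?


Start with the amount paid:
$20
Subtract the price:
$20 - $9 = $11

$11


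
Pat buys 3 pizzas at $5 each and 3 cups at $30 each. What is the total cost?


Cost of pizzas:
3 x $5 = $15
Cost of cups:
3 x $30 = $90
Add both:
$15 + $90 = $105

$105


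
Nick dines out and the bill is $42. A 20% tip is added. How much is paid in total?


Calculate the tip:
20% of $42 = $8.40
Add tip to meal cost:
$42 + $8.40 = $50.40

$50.40


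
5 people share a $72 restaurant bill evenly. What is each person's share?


Total bill: $72
Number of people: 5
Each pays: $72 / 5 = $14.40

$14.40


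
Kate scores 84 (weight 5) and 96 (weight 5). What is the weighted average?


Weighted sum:
5 x 84 + 5 x 96 = 900
Total weight:
5 + 5 = 10
Weighted average:
900 / 10 = 90

90


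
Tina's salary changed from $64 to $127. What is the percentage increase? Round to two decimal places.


Find the absolute change:
|127 - 64| = 63
Divide by original and multiply by 100:
63 / 64 x 100 = 98.4375% ≈ 98.44%

98.44%


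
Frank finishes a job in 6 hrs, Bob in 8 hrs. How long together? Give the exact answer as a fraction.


Frank's rate: 1/6 of the job per hour
Bob's rate: 1/8 of the job per hour
Combined rate: 1/6 + 1/8 = 7/24 per hour
Time = 1 / (7/24) = 24/7 hours (≈ 3.43 hours)

24/7 hours


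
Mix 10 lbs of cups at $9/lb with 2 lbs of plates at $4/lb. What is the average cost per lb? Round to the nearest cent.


Cost of cups:
10 x $9 = $90
Cost of plates:
2 x $4 = $8
Total cost: $90 + $8 = $98
Total weight: 12 lbs
Average: $98 / 12 = $8.1666... ≈ $8.17/lb

$8.17/lb


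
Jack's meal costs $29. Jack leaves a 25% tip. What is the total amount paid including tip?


Calculate the tip:
25% of $29 = $7.25
Add tip to meal cost:
$29 + $7.25 = $36.25

$36.25


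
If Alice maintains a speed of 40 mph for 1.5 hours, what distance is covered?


Use the formula: distance = speed x time
Speed = 40 mph, Time = 1.5 hours
40 x 1.5 = 60 miles

60 miles


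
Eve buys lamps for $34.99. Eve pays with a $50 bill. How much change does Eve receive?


Start with the amount paid:
$50
Subtract the price:
$50 - $34.99 = $15.01

$15.01


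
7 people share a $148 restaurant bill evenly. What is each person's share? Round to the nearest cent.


Total bill: $148
Number of people: 7
Each pays: $148 / 7 = $21.1428... ≈ $21.14

$21.14


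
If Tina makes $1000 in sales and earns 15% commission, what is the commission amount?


Convert rate to decimal:
15% = 0.15
Multiply by sales:
$1000 x 0.15 = $150

$150


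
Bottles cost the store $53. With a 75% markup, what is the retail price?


Calculate the markup amount:
75% of $53 = $39.75
Add to cost:
$53 + $39.75 = $92.75

$92.75


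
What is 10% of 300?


Convert percentage to decimal:
10% = 0.1
Multiply:
300 x 0.1 = 30

30


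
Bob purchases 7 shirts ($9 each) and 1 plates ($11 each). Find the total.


Cost of shirts:
7 x $9 = $63
Cost of plates:
1 x $11 = $11
Add both:
$63 + $11 = $74

$74


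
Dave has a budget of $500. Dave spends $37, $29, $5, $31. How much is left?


Add up expenses:
$37 + $29 + $5 + $31 = $102
Subtract from budget:
$500 - $102 = $398

$398


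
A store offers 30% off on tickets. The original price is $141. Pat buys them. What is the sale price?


Calculate the discount amount:
30% of $141 = $42.30
Subtract from original:
$141 - $42.30 = $98.70

$98.70


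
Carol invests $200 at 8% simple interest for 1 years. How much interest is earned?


Use the formula I = P x R x T / 100
P x R x T = 200 x 8 x 1 = 1600
I = 1600 / 100 = $16

$16


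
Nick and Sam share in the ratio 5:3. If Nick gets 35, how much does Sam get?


Find the multiplier:
35 / 5 = 7
Apply to Sam's share:
3 x 7 = 21

21


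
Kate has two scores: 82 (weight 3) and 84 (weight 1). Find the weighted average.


Weighted sum:
3 x 82 + 1 x 84 = 330
Total weight:
3 + 1 = 4
Weighted average:
330 / 4 = 82.5

82.5


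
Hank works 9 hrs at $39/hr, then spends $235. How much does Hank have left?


Calculate earnings:
9 x $39 = $351
Subtract spending:
$351 - $235 = $116

$116


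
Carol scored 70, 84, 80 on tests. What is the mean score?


Add the scores:
70 + 84 + 80 = 234
Divide by the number of tests:
234 / 3 = 78

78


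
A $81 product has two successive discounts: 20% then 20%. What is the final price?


First discount:
20% of $81 = $16.20
Price after first discount:
$81 - $16.20 = $64.80
Second discount:
20% of $64.80 = $12.96
Final price:
$64.80 - $12.96 = $51.84

$51.84


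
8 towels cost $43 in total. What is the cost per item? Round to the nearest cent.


Total cost: $43
Number of items: 8
Unit price: $43 / 8 = $5.375 ≈ $5.38

$5.38


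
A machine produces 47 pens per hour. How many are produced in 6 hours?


Production rate: 47 pens per hour
Time: 6 hours
Total: 47 x 6 = 282 pens

282 pens


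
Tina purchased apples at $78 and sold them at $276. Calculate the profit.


Selling price = $276
Cost price = $78
Profit = selling price - cost price:
Profit = $276 - $78 = $198

$198


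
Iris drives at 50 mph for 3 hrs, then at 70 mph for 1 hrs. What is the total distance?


Leg 1 distance:
50 x 3 = 150 miles
Leg 2 distance:
70 x 1 = 70 miles
Total distance:
150 + 70 = 220 miles

220 miles


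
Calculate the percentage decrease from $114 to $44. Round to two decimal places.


Find the absolute change:
|44 - 114| = 70
Divide by original and multiply by 100:
70 / 114 x 100 = 61.4035...% ≈ 61.4%

61.4%


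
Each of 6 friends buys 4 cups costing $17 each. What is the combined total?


Cost per person:
4 x $17 = $68
Group total:
6 x $68 = $408

$408


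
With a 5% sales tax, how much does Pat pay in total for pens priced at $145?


Calculate the tax:
5% of $145 = $7.25
Add tax to price:
$145 + $7.25 = $152.25

$152.25


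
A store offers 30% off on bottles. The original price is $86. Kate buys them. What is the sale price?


Calculate the discount amount:
30% of $86 = $25.80
Subtract from original:
$86 - $25.80 = $60.20

$60.20


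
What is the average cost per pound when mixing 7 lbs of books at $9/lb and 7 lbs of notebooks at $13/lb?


Cost of books:
7 x $9 = $63
Cost of notebooks:
7 x $13 = $91
Total cost: $63 + $91 = $154
Total weight: 14 lbs
Average: $154 / 14 = $11/lb

$11/lb


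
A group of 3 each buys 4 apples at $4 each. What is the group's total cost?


Cost per person:
4 x $4 = $16
Group total:
3 x $16 = $48

$48


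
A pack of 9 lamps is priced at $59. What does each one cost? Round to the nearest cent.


Total cost: $59
Number of items: 9
Unit price: $59 / 9 = $6.5555... ≈ $6.56

$6.56


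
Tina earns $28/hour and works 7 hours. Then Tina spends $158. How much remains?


Calculate earnings:
7 x $28 = $196
Subtract spending:
$196 - $158 = $38

$38


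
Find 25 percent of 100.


Convert percentage to decimal:
25% = 0.25
Multiply:
100 x 0.25 = 25

25


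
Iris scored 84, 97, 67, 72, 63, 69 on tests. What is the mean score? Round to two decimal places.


Add the scores:
84 + 97 + 67 + 72 + 63 + 69 = 452
Divide by the number of tests:
452 / 6 = 75.3333... ≈ 75.33

75.33


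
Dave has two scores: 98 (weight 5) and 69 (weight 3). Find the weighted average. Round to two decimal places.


Weighted sum:
5 x 98 + 3 x 69 = 697
Total weight:
5 + 3 = 8
Weighted average:
697 / 8 = 87.125 ≈ 87.13

87.13


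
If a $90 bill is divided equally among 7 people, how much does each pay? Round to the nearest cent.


Total bill: $90
Number of people: 7
Each pays: $90 / 7 = $12.8571... ≈ $12.86

$12.86


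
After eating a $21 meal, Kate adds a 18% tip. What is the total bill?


Calculate the tip:
18% of $21 = $3.78
Add tip to meal cost:
$21 + $3.78 = $24.78

$24.78


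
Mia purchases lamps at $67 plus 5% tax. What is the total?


Calculate the tax:
5% of $67 = $3.35
Add tax to price:
$67 + $3.35 = $70.35

$70.35


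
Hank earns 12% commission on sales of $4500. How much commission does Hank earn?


Convert rate to decimal:
12% = 0.12
Multiply by sales:
$4500 x 0.12 = $540

$540


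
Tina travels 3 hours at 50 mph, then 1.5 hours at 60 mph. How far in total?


Leg 1 distance:
50 x 3 = 150 miles
Leg 2 distance:
60 x 1.5 = 90 miles
Total distance:
150 + 90 = 240 miles

240 miles


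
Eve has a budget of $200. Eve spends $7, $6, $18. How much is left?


Add up expenses:
$7 + $6 + $18 = $31
Subtract from budget:
$200 - $31 = $169

$169


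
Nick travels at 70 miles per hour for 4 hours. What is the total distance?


Use the formula: distance = speed x time
Speed = 70 mph, Time = 4 hours
70 x 4 = 280 miles

280 miles


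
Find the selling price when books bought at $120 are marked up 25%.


Calculate the markup amount:
25% of $120 = $30
Add to cost:
$120 + $30 = $150

$150


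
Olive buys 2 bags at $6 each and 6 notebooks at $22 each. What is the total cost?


Cost of bags:
2 x $6 = $12
Cost of notebooks:
6 x $22 = $132
Add both:
$12 + $132 = $144

$144


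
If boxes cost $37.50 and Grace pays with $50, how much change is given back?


Start with the amount paid:
$50
Subtract the price:
$50 - $37.50 = $12.50

$12.50


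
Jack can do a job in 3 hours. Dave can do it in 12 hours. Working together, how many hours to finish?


Jack's rate: 1/3 of the job per hour
Dave's rate: 1/12 of the job per hour
Combined rate: 1/3 + 1/12 = 5/12 per hour
Time = 1 / (5/12) = 12/5 = 2.4 hours

2.4 hours


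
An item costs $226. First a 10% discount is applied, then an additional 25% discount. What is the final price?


First discount:
10% of $226 = $22.60
Price after first discount:
$226 - $22.60 = $203.40
Second discount:
25% of $203.40 = $50.85
Final price:
$203.40 - $50.85 = $152.55

$152.55


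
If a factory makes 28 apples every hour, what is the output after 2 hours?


Production rate: 28 apples per hour
Time: 2 hours
Total: 28 x 2 = 56 apples

56 apples


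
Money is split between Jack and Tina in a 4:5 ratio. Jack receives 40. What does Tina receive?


Find the multiplier:
40 / 4 = 10
Apply to Tina's share:
5 x 10 = 50

50


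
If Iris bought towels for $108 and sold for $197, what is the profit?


Selling price = $197
Cost price = $108
Profit = selling price - cost price:
Profit = $197 - $108 = $89

$89


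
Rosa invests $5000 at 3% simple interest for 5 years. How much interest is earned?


Use the formula I = P x R x T / 100
P x R x T = 5000 x 3 x 5 = 75000
I = 75000 / 100 = $750

$750


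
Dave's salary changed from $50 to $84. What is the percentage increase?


Find the absolute change:
|84 - 50| = 34
Divide by original and multiply by 100:
34 / 50 x 100 = 68%

68%


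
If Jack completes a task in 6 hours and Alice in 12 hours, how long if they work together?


Jack's rate: 1/6 of the job per hour
Alice's rate: 1/12 of the job per hour
Combined rate: 1/6 + 1/12 = 1/4 per hour
Time = 1 / (1/4) = 4 hours

4 hours


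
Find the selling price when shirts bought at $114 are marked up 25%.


Calculate the markup amount:
25% of $114 = $28.50
Add to cost:
$114 + $28.50 = $142.50

$142.50


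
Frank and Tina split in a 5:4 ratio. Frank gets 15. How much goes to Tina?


Find the multiplier:
15 / 5 = 3
Apply to Tina's share:
4 x 3 = 12

12


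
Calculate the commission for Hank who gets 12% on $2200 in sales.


Convert rate to decimal:
12% = 0.12
Multiply by sales:
$2200 x 0.12 = $264

$264


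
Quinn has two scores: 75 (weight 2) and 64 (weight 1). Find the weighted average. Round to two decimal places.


Weighted sum:
2 x 75 + 1 x 64 = 214
Total weight:
2 + 1 = 3
Weighted average:
214 / 3 = 71.3333... ≈ 71.33

71.33


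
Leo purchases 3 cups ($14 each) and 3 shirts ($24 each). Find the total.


Cost of cups:
3 x $14 = $42
Cost of shirts:
3 x $24 = $72
Add both:
$42 + $72 = $114

$114


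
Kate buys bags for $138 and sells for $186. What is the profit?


Selling price = $186
Cost price = $138
Profit = selling price - cost price:
Profit = $186 - $138 = $48

$48


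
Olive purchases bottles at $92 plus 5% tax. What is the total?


Calculate the tax:
5% of $92 = $4.60
Add tax to price:
$92 + $4.60 = $96.60

$96.60


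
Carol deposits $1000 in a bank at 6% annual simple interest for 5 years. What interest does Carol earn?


Use the formula I = P x R x T / 100
P x R x T = 1000 x 6 x 5 = 30000
I = 30000 / 100 = $300

$300


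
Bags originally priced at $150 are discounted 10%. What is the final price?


Calculate the discount amount:
10% of $150 = $15
Subtract from original:
$150 - $15 = $135

$135


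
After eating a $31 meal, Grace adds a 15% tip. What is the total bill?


Calculate the tip:
15% of $31 = $4.65
Add tip to meal cost:
$31 + $4.65 = $35.65

$35.65


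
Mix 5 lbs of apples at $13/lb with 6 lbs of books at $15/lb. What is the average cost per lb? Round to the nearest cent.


Cost of apples:
5 x $13 = $65
Cost of books:
6 x $15 = $90
Total cost: $65 + $90 = $155
Total weight: 11 lbs
Average: $155 / 11 = $14.0909... ≈ $14.09/lb

$14.09/lb


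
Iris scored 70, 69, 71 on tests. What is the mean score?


Add the scores:
70 + 69 + 71 = 210
Divide by the number of tests:
210 / 3 = 70

70


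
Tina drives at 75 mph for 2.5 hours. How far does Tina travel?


Use the formula: distance = speed x time
Speed = 75 mph, Time = 2.5 hours
75 x 2.5 = 187.5 miles

187.5 miles


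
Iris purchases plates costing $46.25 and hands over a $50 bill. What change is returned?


Start with the amount paid:
$50
Subtract the price:
$50 - $46.25 = $3.75

$3.75


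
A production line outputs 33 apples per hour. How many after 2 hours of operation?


Production rate: 33 apples per hour
Time: 2 hours
Total: 33 x 2 = 66 apples

66 apples


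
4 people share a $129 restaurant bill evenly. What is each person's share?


Total bill: $129
Number of people: 4
Each pays: $129 / 4 = $32.25

$32.25


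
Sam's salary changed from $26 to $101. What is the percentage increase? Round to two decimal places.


Find the absolute change:
|101 - 26| = 75
Divide by original and multiply by 100:
75 / 26 x 100 = 288.4615...% ≈ 288.46%

288.46%


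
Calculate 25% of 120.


Convert percentage to decimal:
25% = 0.25
Multiply:
120 x 0.25 = 30

30


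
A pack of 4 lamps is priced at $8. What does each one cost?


Total cost: $8
Number of items: 4
Unit price: $8 / 4 = $2

$2


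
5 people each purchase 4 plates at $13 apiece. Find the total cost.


Cost per person:
4 x $13 = $52
Group total:
5 x $52 = $260

$260


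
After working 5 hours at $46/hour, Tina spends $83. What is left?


Calculate earnings:
5 x $46 = $230
Subtract spending:
$230 - $83 = $147

$147


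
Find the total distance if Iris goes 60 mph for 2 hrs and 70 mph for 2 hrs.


Leg 1 distance:
60 x 2 = 120 miles
Leg 2 distance:
70 x 2 = 140 miles
Total distance:
120 + 140 = 260 miles

260 miles


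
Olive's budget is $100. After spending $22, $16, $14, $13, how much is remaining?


Add up expenses:
$22 + $16 + $14 + $13 = $65
Subtract from budget:
$100 - $65 = $35

$35


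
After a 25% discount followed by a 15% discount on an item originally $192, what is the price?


First discount:
25% of $192 = $48
Price after first discount:
$192 - $48 = $144
Second discount:
15% of $144 = $21.60
Final price:
$144 - $21.60 = $122.40

$122.40


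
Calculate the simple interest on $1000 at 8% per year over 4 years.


Use the formula I = P x R x T / 100
P x R x T = 1000 x 8 x 4 = 32000
I = 32000 / 100 = $320

$320


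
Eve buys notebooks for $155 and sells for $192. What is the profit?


Selling price = $192
Cost price = $155
Profit = selling price - cost price:
Profit = $192 - $155 = $37

$37


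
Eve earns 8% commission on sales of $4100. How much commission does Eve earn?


Convert rate to decimal:
8% = 0.08
Multiply by sales:
$4100 x 0.08 = $328

$328


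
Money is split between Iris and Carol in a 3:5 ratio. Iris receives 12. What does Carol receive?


Find the multiplier:
12 / 3 = 4
Apply to Carol's share:
5 x 4 = 20

20


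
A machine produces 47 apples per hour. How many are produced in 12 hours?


Production rate: 47 apples per hour
Time: 12 hours
Total: 47 x 12 = 564 apples

564 apples


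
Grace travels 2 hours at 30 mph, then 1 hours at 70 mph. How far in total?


Leg 1 distance:
30 x 2 = 60 miles
Leg 2 distance:
70 x 1 = 70 miles
Total distance:
60 + 70 = 130 miles

130 miles


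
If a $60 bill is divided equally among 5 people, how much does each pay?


Total bill: $60
Number of people: 5
Each pays: $60 / 5 = $12

$12


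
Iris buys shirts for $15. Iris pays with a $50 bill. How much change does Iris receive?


Start with the amount paid:
$50
Subtract the price:
$50 - $15 = $35

$35


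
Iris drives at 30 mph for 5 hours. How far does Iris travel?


Use the formula: distance = speed x time
Speed = 30 mph, Time = 5 hours
30 x 5 = 150 miles

150 miles


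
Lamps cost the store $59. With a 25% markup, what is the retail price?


Calculate the markup amount:
25% of $59 = $14.75
Add to cost:
$59 + $14.75 = $73.75

$73.75


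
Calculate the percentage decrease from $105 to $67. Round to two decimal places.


Find the absolute change:
|67 - 105| = 38
Divide by original and multiply by 100:
38 / 105 x 100 = 36.1904...% ≈ 36.19%

36.19%


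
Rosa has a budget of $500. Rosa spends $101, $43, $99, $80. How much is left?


Add up expenses:
$101 + $43 + $99 + $80 = $323
Subtract from budget:
$500 - $323 = $177

$177


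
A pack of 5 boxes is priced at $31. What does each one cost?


Total cost: $31
Number of items: 5
Unit price: $31 / 5 = $6.20

$6.20


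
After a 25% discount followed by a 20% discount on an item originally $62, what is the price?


First discount:
25% of $62 = $15.50
Price after first discount:
$62 - $15.50 = $46.50
Second discount:
20% of $46.50 = $9.30
Final price:
$46.50 - $9.30 = $37.20

$37.20


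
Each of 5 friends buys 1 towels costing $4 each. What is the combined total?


Cost per person:
1 x $4 = $4
Group total:
5 x $4 = $20

$20


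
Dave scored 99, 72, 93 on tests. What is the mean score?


Add the scores:
99 + 72 + 93 = 264
Divide by the number of tests:
264 / 3 = 88

88


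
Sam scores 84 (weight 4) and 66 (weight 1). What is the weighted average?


Weighted sum:
4 x 84 + 1 x 66 = 402
Total weight:
4 + 1 = 5
Weighted average:
402 / 5 = 80.4

80.4


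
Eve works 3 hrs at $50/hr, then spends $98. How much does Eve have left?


Calculate earnings:
3 x $50 = $150
Subtract spending:
$150 - $98 = $52

$52


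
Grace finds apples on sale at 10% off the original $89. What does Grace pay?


Calculate the discount amount:
10% of $89 = $8.90
Subtract from original:
$89 - $8.90 = $80.10

$80.10


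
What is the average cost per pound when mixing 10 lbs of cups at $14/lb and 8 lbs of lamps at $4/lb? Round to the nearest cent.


Cost of cups:
10 x $14 = $140
Cost of lamps:
8 x $4 = $32
Total cost: $140 + $32 = $172
Total weight: 18 lbs
Average: $172 / 18 = $9.5555... ≈ $9.56/lb

$9.56/lb


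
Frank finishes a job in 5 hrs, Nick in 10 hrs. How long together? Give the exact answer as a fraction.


Frank's rate: 1/5 of the job per hour
Nick's rate: 1/10 of the job per hour
Combined rate: 1/5 + 1/10 = 3/10 per hour
Time = 1 / (3/10) = 10/3 hours (≈ 3.33 hours)

10/3 hours


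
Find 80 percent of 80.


Convert percentage to decimal:
80% = 0.8
Multiply:
80 x 0.8 = 64

64


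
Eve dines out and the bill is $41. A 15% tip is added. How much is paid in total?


Calculate the tip:
15% of $41 = $6.15
Add tip to meal cost:
$41 + $6.15 = $47.15

$47.15


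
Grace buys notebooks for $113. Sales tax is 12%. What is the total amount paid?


Calculate the tax:
12% of $113 = $13.56
Add tax to price:
$113 + $13.56 = $126.56

$126.56


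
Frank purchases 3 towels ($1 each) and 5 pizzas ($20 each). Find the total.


Cost of towels:
3 x $1 = $3
Cost of pizzas:
5 x $20 = $100
Add both:
$3 + $100 = $103

$103


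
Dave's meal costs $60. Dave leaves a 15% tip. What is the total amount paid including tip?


Calculate the tip:
15% of $60 = $9
Add tip to meal cost:
$60 + $9 = $69

$69


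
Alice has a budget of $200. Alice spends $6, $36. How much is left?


Add up expenses:
$6 + $36 = $42
Subtract from budget:
$200 - $42 = $158

$158


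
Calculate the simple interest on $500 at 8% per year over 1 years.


Use the formula I = P x R x T / 100
P x R x T = 500 x 8 x 1 = 4000
I = 4000 / 100 = $40

$40


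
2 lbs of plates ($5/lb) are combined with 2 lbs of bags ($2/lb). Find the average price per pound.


Cost of plates:
2 x $5 = $10
Cost of bags:
2 x $2 = $4
Total cost: $10 + $4 = $14
Total weight: 4 lbs
Average: $14 / 4 = $3.50/lb

$3.50/lb


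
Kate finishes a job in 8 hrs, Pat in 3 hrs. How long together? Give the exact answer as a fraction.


Kate's rate: 1/8 of the job per hour
Pat's rate: 1/3 of the job per hour
Combined rate: 1/8 + 1/3 = 11/24 per hour
Time = 1 / (11/24) = 24/11 hours (≈ 2.18 hours)

24/11 hours


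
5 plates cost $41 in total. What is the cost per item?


Total cost: $41
Number of items: 5
Unit price: $41 / 5 = $8.20

$8.20


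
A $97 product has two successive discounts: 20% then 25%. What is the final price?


First discount:
20% of $97 = $19.40
Price after first discount:
$97 - $19.40 = $77.60
Second discount:
25% of $77.60 = $19.40
Final price:
$77.60 - $19.40 = $58.20

$58.20


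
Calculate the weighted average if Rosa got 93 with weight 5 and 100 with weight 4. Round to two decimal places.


Weighted sum:
5 x 93 + 4 x 100 = 865
Total weight:
5 + 4 = 9
Weighted average:
865 / 9 = 96.1111... ≈ 96.11

96.11


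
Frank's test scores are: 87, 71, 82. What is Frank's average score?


Add the scores:
87 + 71 + 82 = 240
Divide by the number of tests:
240 / 3 = 80

80


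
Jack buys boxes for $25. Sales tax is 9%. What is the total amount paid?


Calculate the tax:
9% of $25 = $2.25
Add tax to price:
$25 + $2.25 = $27.25

$27.25


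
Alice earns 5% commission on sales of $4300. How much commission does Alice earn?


Convert rate to decimal:
5% = 0.05
Multiply by sales:
$4300 x 0.05 = $215

$215


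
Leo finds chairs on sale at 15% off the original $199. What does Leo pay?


Calculate the discount amount:
15% of $199 = $29.85
Subtract from original:
$199 - $29.85 = $169.15

$169.15


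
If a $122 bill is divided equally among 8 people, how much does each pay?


Total bill: $122
Number of people: 8
Each pays: $122 / 8 = $15.25

$15.25


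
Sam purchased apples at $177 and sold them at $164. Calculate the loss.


Selling price = $164
Cost price = $177
Loss = cost price - selling price:
Loss = $177 - $164 = $13

$13


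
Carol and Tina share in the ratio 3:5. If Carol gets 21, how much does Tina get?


Find the multiplier:
21 / 3 = 7
Apply to Tina's share:
5 x 7 = 35

35


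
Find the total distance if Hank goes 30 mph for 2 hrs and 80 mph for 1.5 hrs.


Leg 1 distance:
30 x 2 = 60 miles
Leg 2 distance:
80 x 1.5 = 120 miles
Total distance:
60 + 120 = 180 miles

180 miles


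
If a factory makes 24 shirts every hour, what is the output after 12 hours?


Production rate: 24 shirts per hour
Time: 12 hours
Total: 24 x 12 = 288 shirts

288 shirts


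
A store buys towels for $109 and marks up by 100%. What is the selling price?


Calculate the markup amount:
100% of $109 = $109
Add to cost:
$109 + $109 = $218

$218


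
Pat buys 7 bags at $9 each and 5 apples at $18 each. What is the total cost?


Cost of bags:
7 x $9 = $63
Cost of apples:
5 x $18 = $90
Add both:
$63 + $90 = $153

$153


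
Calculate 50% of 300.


Convert percentage to decimal:
50% = 0.5
Multiply:
300 x 0.5 = 150

150


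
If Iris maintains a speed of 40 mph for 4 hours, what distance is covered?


Use the formula: distance = speed x time
Speed = 40 mph, Time = 4 hours
40 x 4 = 160 miles

160 miles


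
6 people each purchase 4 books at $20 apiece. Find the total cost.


Cost per person:
4 x $20 = $80
Group total:
6 x $80 = $480

$480


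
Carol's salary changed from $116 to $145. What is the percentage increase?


Find the absolute change:
|145 - 116| = 29
Divide by original and multiply by 100:
29 / 116 x 100 = 25%

25%


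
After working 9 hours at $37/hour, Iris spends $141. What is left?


Calculate earnings:
9 x $37 = $333
Subtract spending:
$333 - $141 = $192

$192


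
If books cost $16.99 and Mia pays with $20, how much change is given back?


Start with the amount paid:
$20
Subtract the price:
$20 - $16.99 = $3.01

$3.01


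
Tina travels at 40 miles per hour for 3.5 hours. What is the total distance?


Use the formula: distance = speed x time
Speed = 40 mph, Time = 3.5 hours
40 x 3.5 = 140 miles

140 miles


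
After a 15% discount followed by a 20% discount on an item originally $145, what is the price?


First discount:
15% of $145 = $21.75
Price after first discount:
$145 - $21.75 = $123.25
Second discount:
20% of $123.25 = $24.65
Final price:
$123.25 - $24.65 = $98.60

$98.60


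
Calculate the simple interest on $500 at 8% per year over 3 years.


Use the formula I = P x R x T / 100
P x R x T = 500 x 8 x 3 = 12000
I = 12000 / 100 = $120

$120


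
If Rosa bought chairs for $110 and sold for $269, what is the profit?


Selling price = $269
Cost price = $110
Profit = selling price - cost price:
Profit = $269 - $110 = $159

$159


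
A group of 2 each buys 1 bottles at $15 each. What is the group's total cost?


Cost per person:
1 x $15 = $15
Group total:
2 x $15 = $30

$30


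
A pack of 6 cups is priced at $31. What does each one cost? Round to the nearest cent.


Total cost: $31
Number of items: 6
Unit price: $31 / 6 = $5.1666... ≈ $5.17

$5.17


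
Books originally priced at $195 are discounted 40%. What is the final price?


Calculate the discount amount:
40% of $195 = $78
Subtract from original:
$195 - $78 = $117

$117


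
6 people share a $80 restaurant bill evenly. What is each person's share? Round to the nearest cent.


Total bill: $80
Number of people: 6
Each pays: $80 / 6 = $13.3333... ≈ $13.33

$13.33


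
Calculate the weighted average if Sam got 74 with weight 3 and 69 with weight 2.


Weighted sum:
3 x 74 + 2 x 69 = 360
Total weight:
3 + 2 = 5
Weighted average:
360 / 5 = 72

72


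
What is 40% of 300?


Convert percentage to decimal:
40% = 0.4
Multiply:
300 x 0.4 = 120

120


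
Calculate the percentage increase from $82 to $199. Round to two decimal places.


Find the absolute change:
|199 - 82| = 117
Divide by original and multiply by 100:
117 / 82 x 100 = 142.6829...% ≈ 142.68%

142.68%


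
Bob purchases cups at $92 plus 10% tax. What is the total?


Calculate the tax:
10% of $92 = $9.20
Add tax to price:
$92 + $9.20 = $101.20

$101.20


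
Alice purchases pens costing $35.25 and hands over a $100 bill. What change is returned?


Start with the amount paid:
$100
Subtract the price:
$100 - $35.25 = $64.75

$64.75


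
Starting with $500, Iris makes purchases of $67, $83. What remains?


Add up expenses:
$67 + $83 = $150
Subtract from budget:
$500 - $150 = $350

$350


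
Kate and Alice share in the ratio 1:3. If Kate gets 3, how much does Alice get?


Find the multiplier:
3 / 1 = 3
Apply to Alice's share:
3 x 3 = 9

9


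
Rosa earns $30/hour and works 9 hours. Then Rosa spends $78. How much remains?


Calculate earnings:
9 x $30 = $270
Subtract spending:
$270 - $78 = $192

$192


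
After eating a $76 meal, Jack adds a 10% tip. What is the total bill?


Calculate the tip:
10% of $76 = $7.60
Add tip to meal cost:
$76 + $7.60 = $83.60

$83.60


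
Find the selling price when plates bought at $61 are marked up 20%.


Calculate the markup amount:
20% of $61 = $12.20
Add to cost:
$61 + $12.20 = $73.20

$73.20


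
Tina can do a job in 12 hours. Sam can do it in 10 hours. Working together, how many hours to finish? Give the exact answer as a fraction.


Tina's rate: 1/12 of the job per hour
Sam's rate: 1/10 of the job per hour
Combined rate: 1/12 + 1/10 = 11/60 per hour
Time = 1 / (11/60) = 60/11 hours (≈ 5.45 hours)

60/11 hours


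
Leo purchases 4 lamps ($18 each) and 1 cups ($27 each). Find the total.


Cost of lamps:
4 x $18 = $72
Cost of cups:
1 x $27 = $27
Add both:
$72 + $27 = $99

$99


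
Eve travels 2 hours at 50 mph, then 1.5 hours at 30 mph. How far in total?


Leg 1 distance:
50 x 2 = 100 miles
Leg 2 distance:
30 x 1.5 = 45 miles
Total distance:
100 + 45 = 145 miles

145 miles


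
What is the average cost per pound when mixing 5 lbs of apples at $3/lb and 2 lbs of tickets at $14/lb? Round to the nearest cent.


Cost of apples:
5 x $3 = $15
Cost of tickets:
2 x $14 = $28
Total cost: $15 + $28 = $43
Total weight: 7 lbs
Average: $43 / 7 = $6.1428... ≈ $6.14/lb

$6.14/lb


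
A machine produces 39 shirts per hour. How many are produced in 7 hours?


Production rate: 39 shirts per hour
Time: 7 hours
Total: 39 x 7 = 273 shirts

273 shirts


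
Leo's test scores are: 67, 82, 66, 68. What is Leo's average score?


Add the scores:
67 + 82 + 66 + 68 = 283
Divide by the number of tests:
283 / 4 = 70.75

70.75


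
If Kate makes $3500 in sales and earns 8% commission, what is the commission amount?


Convert rate to decimal:
8% = 0.08
Multiply by sales:
$3500 x 0.08 = $280

$280


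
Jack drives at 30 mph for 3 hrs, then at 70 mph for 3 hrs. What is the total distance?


Leg 1 distance:
30 x 3 = 90 miles
Leg 2 distance:
70 x 3 = 210 miles
Total distance:
90 + 210 = 300 miles

300 miles


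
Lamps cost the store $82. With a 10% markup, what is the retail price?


Calculate the markup amount:
10% of $82 = $8.20
Add to cost:
$82 + $8.20 = $90.20

$90.20


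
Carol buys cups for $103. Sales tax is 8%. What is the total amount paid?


Calculate the tax:
8% of $103 = $8.24
Add tax to price:
$103 + $8.24 = $111.24

$111.24


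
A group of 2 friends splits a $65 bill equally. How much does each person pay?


Total bill: $65
Number of people: 2
Each pays: $65 / 2 = $32.50

$32.50


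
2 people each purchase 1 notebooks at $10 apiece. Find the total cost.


Cost per person:
1 x $10 = $10
Group total:
2 x $10 = $20

$20


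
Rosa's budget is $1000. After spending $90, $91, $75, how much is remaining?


Add up expenses:
$90 + $91 + $75 = $256
Subtract from budget:
$1000 - $256 = $744

$744


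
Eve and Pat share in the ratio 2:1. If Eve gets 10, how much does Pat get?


Find the multiplier:
10 / 2 = 5
Apply to Pat's share:
1 x 5 = 5

5
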